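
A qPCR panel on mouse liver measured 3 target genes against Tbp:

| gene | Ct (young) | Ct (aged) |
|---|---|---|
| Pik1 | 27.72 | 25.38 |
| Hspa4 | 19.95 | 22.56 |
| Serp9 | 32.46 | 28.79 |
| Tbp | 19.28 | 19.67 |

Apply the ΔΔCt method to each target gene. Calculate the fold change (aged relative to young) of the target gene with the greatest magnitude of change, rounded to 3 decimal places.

16.679

Pik1: ΔΔCt = (25.38−19.67) − (27.72−19.28) = 5.71 − 8.44 = -2.73; fold change = 2^2.73 = 6.635
Hspa4: ΔΔCt = (22.56−19.67) − (19.95−19.28) = 2.89 − 0.67 = 2.22; fold change = 2^-2.22 = 0.215
Serp9: ΔΔCt = (28.79−19.67) − (32.46−19.28) = 9.12 − 13.18 = -4.06; fold change = 2^4.06 = 16.679
Serp9 has the largest |ΔΔCt| = 4.06.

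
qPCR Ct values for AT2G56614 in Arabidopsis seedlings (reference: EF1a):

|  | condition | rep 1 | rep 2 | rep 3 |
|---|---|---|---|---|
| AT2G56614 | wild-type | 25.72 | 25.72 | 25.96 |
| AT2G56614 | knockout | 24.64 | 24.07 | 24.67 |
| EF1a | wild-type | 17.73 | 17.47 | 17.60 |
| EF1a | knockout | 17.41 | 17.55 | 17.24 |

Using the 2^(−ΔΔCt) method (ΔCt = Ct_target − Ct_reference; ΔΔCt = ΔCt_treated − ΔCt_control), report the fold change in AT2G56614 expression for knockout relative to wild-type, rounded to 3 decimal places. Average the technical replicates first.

Mean Ct: AT2G56614 wild-type 25.800; AT2G56614 knockout 24.460; EF1a wild-type 17.600; EF1a knockout 17.400
ΔCt(wild-type) = 25.800 − 17.600 = 8.200
ΔCt(knockout) = 24.460 − 17.400 = 7.060
ΔΔCt = 7.060 − 8.200 = -1.140
Fold change = 2^(−(-1.140)) = 2^1.140 = 2.2038

2.204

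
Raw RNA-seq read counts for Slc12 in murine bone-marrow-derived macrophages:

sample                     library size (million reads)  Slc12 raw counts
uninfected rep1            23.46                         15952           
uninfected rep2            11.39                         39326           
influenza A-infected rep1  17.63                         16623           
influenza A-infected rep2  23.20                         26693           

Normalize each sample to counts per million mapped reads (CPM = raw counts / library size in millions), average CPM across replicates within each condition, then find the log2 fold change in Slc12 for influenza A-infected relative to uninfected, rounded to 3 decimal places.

CPM(uninfected rep1) = 15952 / 23.46 = 679.9659
CPM(uninfected rep2) = 39326 / 11.39 = 3452.6778
CPM(influenza A-infected rep1) = 16623 / 17.63 = 942.8815
CPM(influenza A-infected rep2) = 26693 / 23.20 = 1150.5603
mean CPM(uninfected) = 2066.3218; mean CPM(influenza A-infected) = 1046.7209
Fold change = 1046.7209 / 2066.3218 = 0.50656
log2(0.50656) = -0.9812

-0.981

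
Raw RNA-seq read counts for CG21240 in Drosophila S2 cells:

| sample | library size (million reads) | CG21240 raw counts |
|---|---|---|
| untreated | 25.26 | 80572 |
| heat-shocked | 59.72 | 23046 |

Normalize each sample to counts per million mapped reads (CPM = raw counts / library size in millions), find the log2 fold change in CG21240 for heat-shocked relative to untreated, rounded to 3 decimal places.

CPM(untreated) = 80572 / 25.26 = 3189.7070
CPM(heat-shocked) = 23046 / 59.72 = 385.9009
Fold change = 385.9009 / 3189.7070 = 0.12098
log2(0.12098) = -3.0471

-3.047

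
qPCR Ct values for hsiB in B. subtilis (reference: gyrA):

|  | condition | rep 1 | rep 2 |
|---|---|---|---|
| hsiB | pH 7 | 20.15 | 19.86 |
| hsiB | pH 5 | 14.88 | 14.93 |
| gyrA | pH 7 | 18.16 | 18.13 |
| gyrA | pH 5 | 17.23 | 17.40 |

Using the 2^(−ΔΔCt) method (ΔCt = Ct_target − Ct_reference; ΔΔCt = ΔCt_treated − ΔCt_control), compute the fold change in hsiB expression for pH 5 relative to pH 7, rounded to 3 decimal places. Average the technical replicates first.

19.293

Mean Ct: hsiB pH 7 20.005; hsiB pH 5 14.905; gyrA pH 7 18.145; gyrA pH 5 17.315
ΔCt(pH 7) = 20.005 − 18.145 = 1.860
ΔCt(pH 5) = 14.905 − 17.315 = -2.410
ΔΔCt = -2.410 − 1.860 = -4.270
Fold change = 2^(−(-4.270)) = 2^4.270 = 19.2929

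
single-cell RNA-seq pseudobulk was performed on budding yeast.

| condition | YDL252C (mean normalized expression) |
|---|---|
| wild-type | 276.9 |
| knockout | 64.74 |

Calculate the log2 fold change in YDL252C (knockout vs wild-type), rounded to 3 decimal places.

Fold change = 64.74 / 276.9 = 0.2338
log2(0.2338) = -2.0966

-2.097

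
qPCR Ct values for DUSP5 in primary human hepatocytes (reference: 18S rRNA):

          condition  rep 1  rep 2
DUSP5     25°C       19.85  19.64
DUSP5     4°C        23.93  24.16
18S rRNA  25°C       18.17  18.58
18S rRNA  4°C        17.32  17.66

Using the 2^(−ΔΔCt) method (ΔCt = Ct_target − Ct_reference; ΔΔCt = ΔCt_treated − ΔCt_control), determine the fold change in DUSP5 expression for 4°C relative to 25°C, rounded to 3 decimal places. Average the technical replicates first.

0.027

Mean Ct: DUSP5 25°C 19.745; DUSP5 4°C 24.045; 18S rRNA 25°C 18.375; 18S rRNA 4°C 17.490
ΔCt(25°C) = 19.745 − 18.375 = 1.370
ΔCt(4°C) = 24.045 − 17.490 = 6.555
ΔΔCt = 6.555 − 1.370 = 5.185
Fold change = 2^(−5.185) = 0.0275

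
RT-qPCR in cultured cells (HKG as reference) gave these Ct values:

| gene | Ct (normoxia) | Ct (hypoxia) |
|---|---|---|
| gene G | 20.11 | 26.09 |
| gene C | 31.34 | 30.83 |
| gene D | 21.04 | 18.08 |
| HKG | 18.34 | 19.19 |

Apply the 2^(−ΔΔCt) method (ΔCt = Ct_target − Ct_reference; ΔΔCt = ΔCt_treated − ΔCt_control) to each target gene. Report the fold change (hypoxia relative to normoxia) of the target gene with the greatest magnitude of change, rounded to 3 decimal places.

gene G: ΔΔCt = (26.09−19.19) − (20.11−18.34) = 6.90 − 1.77 = 5.13; fold change = 2^-5.13 = 0.029
gene C: ΔΔCt = (30.83−19.19) − (31.34−18.34) = 11.64 − 13.00 = -1.36; fold change = 2^1.36 = 2.567
gene D: ΔΔCt = (18.08−19.19) − (21.04−18.34) = -1.11 − 2.70 = -3.81; fold change = 2^3.81 = 14.026
gene G has the largest |ΔΔCt| = 5.13.

0.029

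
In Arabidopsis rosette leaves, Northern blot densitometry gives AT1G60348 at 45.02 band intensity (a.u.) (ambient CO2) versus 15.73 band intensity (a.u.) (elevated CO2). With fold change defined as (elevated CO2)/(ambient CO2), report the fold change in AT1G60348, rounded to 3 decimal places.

0.349

Fold change = 15.73 / 45.02 = 0.3494
AT1G60348 is downregulated.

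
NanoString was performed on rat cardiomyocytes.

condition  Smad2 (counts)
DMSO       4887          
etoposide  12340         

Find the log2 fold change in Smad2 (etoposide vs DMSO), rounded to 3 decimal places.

Fold change = 12340 / 4887 = 2.5251
log2(2.5251) = 1.3363

1.336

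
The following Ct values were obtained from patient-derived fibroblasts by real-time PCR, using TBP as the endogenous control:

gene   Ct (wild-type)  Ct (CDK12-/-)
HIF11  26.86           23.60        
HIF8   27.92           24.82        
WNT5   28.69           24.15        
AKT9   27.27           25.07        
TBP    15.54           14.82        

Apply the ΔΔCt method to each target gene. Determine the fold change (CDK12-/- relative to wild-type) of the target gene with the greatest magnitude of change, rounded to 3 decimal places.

HIF11: ΔΔCt = (23.60−14.82) − (26.86−15.54) = 8.78 − 11.32 = -2.54; fold change = 2^2.54 = 5.816
HIF8: ΔΔCt = (24.82−14.82) − (27.92−15.54) = 10.00 − 12.38 = -2.38; fold change = 2^2.38 = 5.205
WNT5: ΔΔCt = (24.15−14.82) − (28.69−15.54) = 9.33 − 13.15 = -3.82; fold change = 2^3.82 = 14.123
AKT9: ΔΔCt = (25.07−14.82) − (27.27−15.54) = 10.25 − 11.73 = -1.48; fold change = 2^1.48 = 2.789
WNT5 has the largest |ΔΔCt| = 3.82.

14.123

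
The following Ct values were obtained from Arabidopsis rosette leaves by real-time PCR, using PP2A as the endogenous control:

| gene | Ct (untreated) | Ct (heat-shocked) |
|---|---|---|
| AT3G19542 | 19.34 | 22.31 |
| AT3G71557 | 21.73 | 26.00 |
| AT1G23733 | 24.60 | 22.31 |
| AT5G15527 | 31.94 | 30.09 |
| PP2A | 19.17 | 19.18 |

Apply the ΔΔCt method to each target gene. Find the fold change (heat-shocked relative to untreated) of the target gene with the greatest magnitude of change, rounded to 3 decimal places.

0.052

AT3G19542: ΔΔCt = (22.31−19.18) − (19.34−19.17) = 3.13 − 0.17 = 2.96; fold change = 2^-2.96 = 0.129
AT3G71557: ΔΔCt = (26.00−19.18) − (21.73−19.17) = 6.82 − 2.56 = 4.26; fold change = 2^-4.26 = 0.052
AT1G23733: ΔΔCt = (22.31−19.18) − (24.60−19.17) = 3.13 − 5.43 = -2.30; fold change = 2^2.30 = 4.925
AT5G15527: ΔΔCt = (30.09−19.18) − (31.94−19.17) = 10.91 − 12.77 = -1.86; fold change = 2^1.86 = 3.630
AT3G71557 has the largest |ΔΔCt| = 4.26.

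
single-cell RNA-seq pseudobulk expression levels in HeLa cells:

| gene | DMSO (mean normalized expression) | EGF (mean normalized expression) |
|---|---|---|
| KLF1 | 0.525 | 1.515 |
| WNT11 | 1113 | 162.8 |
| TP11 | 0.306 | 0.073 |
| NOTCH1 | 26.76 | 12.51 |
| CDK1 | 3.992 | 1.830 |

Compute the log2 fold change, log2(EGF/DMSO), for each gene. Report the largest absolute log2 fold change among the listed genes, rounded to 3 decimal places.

log2(1.515/0.525) = 1.529  (KLF1)
log2(162.8/1113) = -2.773  (WNT11)
log2(0.073/0.306) = -2.068  (TP11)
log2(12.51/26.76) = -1.097  (NOTCH1)
log2(1.830/3.992) = -1.125  (CDK1)
The largest magnitude belongs to WNT11.

2.773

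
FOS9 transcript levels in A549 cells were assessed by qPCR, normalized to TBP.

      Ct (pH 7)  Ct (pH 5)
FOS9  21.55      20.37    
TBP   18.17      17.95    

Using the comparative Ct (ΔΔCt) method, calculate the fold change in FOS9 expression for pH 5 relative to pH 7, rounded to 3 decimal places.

ΔCt(pH 7) = 21.550 − 18.170 = 3.380
ΔCt(pH 5) = 20.370 − 17.950 = 2.420
ΔΔCt = 2.420 − 3.380 = -0.960
Fold change = 2^(−(-0.960)) = 2^0.960 = 1.9453

1.945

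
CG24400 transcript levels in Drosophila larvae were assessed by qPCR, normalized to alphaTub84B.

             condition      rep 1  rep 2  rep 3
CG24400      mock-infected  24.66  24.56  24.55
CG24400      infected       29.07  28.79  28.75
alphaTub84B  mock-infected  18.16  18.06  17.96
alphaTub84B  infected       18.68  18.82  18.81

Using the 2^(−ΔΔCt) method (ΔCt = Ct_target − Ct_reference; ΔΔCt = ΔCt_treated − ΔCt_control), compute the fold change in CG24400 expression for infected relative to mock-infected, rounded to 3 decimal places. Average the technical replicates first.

0.084

Mean Ct: CG24400 mock-infected 24.590; CG24400 infected 28.870; alphaTub84B mock-infected 18.060; alphaTub84B infected 18.770
ΔCt(mock-infected) = 24.590 − 18.060 = 6.530
ΔCt(infected) = 28.870 − 18.770 = 10.100
ΔΔCt = 10.100 − 6.530 = 3.570
Fold change = 2^(−3.570) = 0.0842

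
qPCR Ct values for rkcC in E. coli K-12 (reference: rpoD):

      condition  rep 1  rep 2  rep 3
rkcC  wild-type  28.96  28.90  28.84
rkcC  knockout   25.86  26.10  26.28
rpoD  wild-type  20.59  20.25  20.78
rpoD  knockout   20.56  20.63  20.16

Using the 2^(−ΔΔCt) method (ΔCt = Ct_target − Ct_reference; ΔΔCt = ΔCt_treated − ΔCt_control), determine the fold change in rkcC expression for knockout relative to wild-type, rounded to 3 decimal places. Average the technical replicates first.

Mean Ct: rkcC wild-type 28.900; rkcC knockout 26.080; rpoD wild-type 20.540; rpoD knockout 20.450
ΔCt(wild-type) = 28.900 − 20.540 = 8.360
ΔCt(knockout) = 26.080 − 20.450 = 5.630
ΔΔCt = 5.630 − 8.360 = -2.730
Fold change = 2^(−(-2.730)) = 2^2.730 = 6.6346

6.635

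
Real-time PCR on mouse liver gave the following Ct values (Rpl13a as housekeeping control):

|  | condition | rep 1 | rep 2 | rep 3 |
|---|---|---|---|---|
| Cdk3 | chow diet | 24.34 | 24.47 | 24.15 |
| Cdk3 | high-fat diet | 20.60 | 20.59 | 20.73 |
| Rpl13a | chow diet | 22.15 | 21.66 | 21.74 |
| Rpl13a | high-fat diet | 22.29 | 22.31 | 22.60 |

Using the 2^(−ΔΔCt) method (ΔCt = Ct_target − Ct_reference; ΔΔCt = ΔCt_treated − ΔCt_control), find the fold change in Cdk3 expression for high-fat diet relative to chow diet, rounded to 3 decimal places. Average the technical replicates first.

18.765

Mean Ct: Cdk3 chow diet 24.320; Cdk3 high-fat diet 20.640; Rpl13a chow diet 21.850; Rpl13a high-fat diet 22.400
ΔCt(chow diet) = 24.320 − 21.850 = 2.470
ΔCt(high-fat diet) = 20.640 − 22.400 = -1.760
ΔΔCt = -1.760 − 2.470 = -4.230
Fold change = 2^(−(-4.230)) = 2^4.230 = 18.7654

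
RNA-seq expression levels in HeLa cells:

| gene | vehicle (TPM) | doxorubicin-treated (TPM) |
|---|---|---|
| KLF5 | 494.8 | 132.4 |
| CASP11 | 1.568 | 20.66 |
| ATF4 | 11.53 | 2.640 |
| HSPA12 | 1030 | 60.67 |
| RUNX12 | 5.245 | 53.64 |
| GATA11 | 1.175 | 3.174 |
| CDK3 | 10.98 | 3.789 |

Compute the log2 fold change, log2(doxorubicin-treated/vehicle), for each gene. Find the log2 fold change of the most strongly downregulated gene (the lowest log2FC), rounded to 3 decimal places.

-4.086

log2(132.4/494.8) = -1.902  (KLF5)
log2(20.66/1.568) = 3.720  (CASP11)
log2(2.640/11.53) = -2.127  (ATF4)
log2(60.67/1030) = -4.086  (HSPA12)
log2(53.64/5.245) = 3.354  (RUNX12)
log2(3.174/1.175) = 1.434  (GATA11)
log2(3.789/10.98) = -1.535  (CDK3)
HSPA12 is most strongly downregulated.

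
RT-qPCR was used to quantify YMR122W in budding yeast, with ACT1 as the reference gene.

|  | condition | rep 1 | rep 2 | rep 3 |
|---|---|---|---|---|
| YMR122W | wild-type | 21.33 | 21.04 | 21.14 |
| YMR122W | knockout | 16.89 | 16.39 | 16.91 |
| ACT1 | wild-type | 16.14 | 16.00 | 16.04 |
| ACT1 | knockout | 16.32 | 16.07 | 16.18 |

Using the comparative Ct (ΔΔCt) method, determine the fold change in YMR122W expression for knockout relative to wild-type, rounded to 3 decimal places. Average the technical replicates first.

Mean Ct: YMR122W wild-type 21.170; YMR122W knockout 16.730; ACT1 wild-type 16.060; ACT1 knockout 16.190
ΔCt(wild-type) = 21.170 − 16.060 = 5.110
ΔCt(knockout) = 16.730 − 16.190 = 0.540
ΔΔCt = 0.540 − 5.110 = -4.570
Fold change = 2^(−(-4.570)) = 2^4.570 = 23.7524

23.752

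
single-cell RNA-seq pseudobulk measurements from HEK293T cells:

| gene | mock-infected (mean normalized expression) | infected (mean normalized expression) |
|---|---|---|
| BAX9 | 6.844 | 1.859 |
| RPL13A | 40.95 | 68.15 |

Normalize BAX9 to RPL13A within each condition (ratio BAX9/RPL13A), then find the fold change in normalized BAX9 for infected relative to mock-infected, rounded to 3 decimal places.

BAX9/RPL13A (mock-infected) = 6.844 / 40.95 = 0.16713
BAX9/RPL13A (infected) = 1.859 / 68.15 = 0.027278
Fold change = 0.027278 / 0.16713 = 0.1632

0.163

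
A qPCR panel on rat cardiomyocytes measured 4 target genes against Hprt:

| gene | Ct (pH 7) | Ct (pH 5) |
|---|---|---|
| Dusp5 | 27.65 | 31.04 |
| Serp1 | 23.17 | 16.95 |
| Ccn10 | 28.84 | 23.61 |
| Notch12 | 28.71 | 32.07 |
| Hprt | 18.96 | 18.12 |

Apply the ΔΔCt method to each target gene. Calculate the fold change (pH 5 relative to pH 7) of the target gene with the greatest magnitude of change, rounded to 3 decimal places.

Dusp5: ΔΔCt = (31.04−18.12) − (27.65−18.96) = 12.92 − 8.69 = 4.23; fold change = 2^-4.23 = 0.053
Serp1: ΔΔCt = (16.95−18.12) − (23.17−18.96) = -1.17 − 4.21 = -5.38; fold change = 2^5.38 = 41.643
Ccn10: ΔΔCt = (23.61−18.12) − (28.84−18.96) = 5.49 − 9.88 = -4.39; fold change = 2^4.39 = 20.966
Notch12: ΔΔCt = (32.07−18.12) − (28.71−18.96) = 13.95 − 9.75 = 4.20; fold change = 2^-4.20 = 0.054
Serp1 has the largest |ΔΔCt| = 5.38.

41.643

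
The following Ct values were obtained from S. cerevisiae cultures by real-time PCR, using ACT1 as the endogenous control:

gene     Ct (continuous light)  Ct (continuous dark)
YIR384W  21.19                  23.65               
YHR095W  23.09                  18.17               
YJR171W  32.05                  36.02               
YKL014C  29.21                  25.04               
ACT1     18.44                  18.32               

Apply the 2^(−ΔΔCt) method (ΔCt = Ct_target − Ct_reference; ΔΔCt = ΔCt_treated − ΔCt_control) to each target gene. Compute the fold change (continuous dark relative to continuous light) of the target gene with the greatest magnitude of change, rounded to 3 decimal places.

27.858

YIR384W: ΔΔCt = (23.65−18.32) − (21.19−18.44) = 5.33 − 2.75 = 2.58; fold change = 2^-2.58 = 0.167
YHR095W: ΔΔCt = (18.17−18.32) − (23.09−18.44) = -0.15 − 4.65 = -4.80; fold change = 2^4.80 = 27.858
YJR171W: ΔΔCt = (36.02−18.32) − (32.05−18.44) = 17.70 − 13.61 = 4.09; fold change = 2^-4.09 = 0.059
YKL014C: ΔΔCt = (25.04−18.32) − (29.21−18.44) = 6.72 − 10.77 = -4.05; fold change = 2^4.05 = 16.564
YHR095W has the largest |ΔΔCt| = 4.80.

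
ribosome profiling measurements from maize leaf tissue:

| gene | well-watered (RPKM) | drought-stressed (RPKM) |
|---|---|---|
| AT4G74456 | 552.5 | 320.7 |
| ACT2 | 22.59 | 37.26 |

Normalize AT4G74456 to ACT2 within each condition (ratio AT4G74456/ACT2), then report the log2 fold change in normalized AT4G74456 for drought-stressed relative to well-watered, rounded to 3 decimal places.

AT4G74456/ACT2 (well-watered) = 552.5 / 22.59 = 24.458
AT4G74456/ACT2 (drought-stressed) = 320.7 / 37.26 = 8.6071
Fold change = 8.6071 / 24.458 = 0.3519
log2(0.3519) = -1.5067

-1.507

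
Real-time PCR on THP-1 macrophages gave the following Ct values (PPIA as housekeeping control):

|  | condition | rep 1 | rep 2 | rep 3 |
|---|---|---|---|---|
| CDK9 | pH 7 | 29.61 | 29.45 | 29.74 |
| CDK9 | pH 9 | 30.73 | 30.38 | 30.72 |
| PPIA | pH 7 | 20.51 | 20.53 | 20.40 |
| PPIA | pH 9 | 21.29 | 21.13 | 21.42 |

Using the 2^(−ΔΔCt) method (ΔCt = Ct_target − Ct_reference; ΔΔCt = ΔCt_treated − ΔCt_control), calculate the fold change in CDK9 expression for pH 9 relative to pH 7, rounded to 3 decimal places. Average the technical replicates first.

Mean Ct: CDK9 pH 7 29.600; CDK9 pH 9 30.610; PPIA pH 7 20.480; PPIA pH 9 21.280
ΔCt(pH 7) = 29.600 − 20.480 = 9.120
ΔCt(pH 9) = 30.610 − 21.280 = 9.330
ΔΔCt = 9.330 − 9.120 = 0.210
Fold change = 2^(−0.210) = 0.8645

0.865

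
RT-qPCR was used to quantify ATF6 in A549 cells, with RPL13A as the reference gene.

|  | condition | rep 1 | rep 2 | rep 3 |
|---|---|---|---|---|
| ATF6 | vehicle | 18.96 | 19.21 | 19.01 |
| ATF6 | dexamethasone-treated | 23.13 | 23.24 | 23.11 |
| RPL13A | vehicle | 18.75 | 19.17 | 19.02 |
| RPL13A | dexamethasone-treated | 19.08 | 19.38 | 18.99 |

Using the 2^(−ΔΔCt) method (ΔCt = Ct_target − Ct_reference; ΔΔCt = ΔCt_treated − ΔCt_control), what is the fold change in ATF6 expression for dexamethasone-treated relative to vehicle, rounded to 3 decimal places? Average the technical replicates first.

0.066

Mean Ct: ATF6 vehicle 19.060; ATF6 dexamethasone-treated 23.160; RPL13A vehicle 18.980; RPL13A dexamethasone-treated 19.150
ΔCt(vehicle) = 19.060 − 18.980 = 0.080
ΔCt(dexamethasone-treated) = 23.160 − 19.150 = 4.010
ΔΔCt = 4.010 − 0.080 = 3.930
Fold change = 2^(−3.930) = 0.0656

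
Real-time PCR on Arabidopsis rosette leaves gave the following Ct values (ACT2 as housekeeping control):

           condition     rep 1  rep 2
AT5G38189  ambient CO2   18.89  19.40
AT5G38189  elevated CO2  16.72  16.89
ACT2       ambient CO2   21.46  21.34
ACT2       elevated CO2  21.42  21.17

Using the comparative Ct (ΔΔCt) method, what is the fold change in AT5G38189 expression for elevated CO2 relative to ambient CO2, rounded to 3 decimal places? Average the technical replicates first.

Mean Ct: AT5G38189 ambient CO2 19.145; AT5G38189 elevated CO2 16.805; ACT2 ambient CO2 21.400; ACT2 elevated CO2 21.295
ΔCt(ambient CO2) = 19.145 − 21.400 = -2.255
ΔCt(elevated CO2) = 16.805 − 21.295 = -4.490
ΔΔCt = -4.490 − (-2.255) = -2.235
Fold change = 2^(−(-2.235)) = 2^2.235 = 4.7076

4.708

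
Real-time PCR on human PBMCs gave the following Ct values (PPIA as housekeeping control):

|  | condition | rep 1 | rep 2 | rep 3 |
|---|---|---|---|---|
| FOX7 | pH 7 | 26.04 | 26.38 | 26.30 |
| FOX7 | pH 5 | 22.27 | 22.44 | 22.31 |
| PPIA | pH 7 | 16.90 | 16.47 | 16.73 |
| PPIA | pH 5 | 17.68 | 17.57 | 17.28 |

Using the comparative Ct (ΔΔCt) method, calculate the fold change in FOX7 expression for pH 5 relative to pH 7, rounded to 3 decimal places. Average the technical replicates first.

26.173

Mean Ct: FOX7 pH 7 26.240; FOX7 pH 5 22.340; PPIA pH 7 16.700; PPIA pH 5 17.510
ΔCt(pH 7) = 26.240 − 16.700 = 9.540
ΔCt(pH 5) = 22.340 − 17.510 = 4.830
ΔΔCt = 4.830 − 9.540 = -4.710
Fold change = 2^(−(-4.710)) = 2^4.710 = 26.1729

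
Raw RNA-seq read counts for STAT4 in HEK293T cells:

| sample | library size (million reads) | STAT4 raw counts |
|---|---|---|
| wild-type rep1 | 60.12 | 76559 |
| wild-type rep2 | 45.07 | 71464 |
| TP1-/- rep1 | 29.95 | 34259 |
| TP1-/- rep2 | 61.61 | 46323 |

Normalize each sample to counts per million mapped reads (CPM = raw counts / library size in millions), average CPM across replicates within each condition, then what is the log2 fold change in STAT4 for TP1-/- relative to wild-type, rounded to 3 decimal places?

CPM(wild-type rep1) = 76559 / 60.12 = 1273.4365
CPM(wild-type rep2) = 71464 / 45.07 = 1585.6224
CPM(TP1-/- rep1) = 34259 / 29.95 = 1143.8731
CPM(TP1-/- rep2) = 46323 / 61.61 = 751.8747
mean CPM(wild-type) = 1429.5294; mean CPM(TP1-/-) = 947.8739
Fold change = 947.8739 / 1429.5294 = 0.66307
log2(0.66307) = -0.5928

-0.593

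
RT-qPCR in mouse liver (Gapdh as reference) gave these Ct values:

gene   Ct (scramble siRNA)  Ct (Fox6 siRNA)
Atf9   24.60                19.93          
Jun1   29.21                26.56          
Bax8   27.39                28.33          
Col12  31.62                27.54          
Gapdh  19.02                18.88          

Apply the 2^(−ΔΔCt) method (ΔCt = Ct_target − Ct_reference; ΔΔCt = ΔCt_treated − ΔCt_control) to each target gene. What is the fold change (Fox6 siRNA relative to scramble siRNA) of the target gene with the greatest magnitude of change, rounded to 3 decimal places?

23.103

Atf9: ΔΔCt = (19.93−18.88) − (24.60−19.02) = 1.05 − 5.58 = -4.53; fold change = 2^4.53 = 23.103
Jun1: ΔΔCt = (26.56−18.88) − (29.21−19.02) = 7.68 − 10.19 = -2.51; fold change = 2^2.51 = 5.696
Bax8: ΔΔCt = (28.33−18.88) − (27.39−19.02) = 9.45 − 8.37 = 1.08; fold change = 2^-1.08 = 0.473
Col12: ΔΔCt = (27.54−18.88) − (31.62−19.02) = 8.66 − 12.60 = -3.94; fold change = 2^3.94 = 15.348
Atf9 has the largest |ΔΔCt| = 4.53.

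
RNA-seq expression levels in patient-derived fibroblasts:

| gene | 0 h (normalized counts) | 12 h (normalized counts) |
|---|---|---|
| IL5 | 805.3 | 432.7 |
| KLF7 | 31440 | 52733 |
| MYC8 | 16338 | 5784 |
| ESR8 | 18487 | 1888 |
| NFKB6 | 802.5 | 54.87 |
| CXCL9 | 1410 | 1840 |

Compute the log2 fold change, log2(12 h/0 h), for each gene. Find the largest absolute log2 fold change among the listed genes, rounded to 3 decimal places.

log2(432.7/805.3) = -0.896  (IL5)
log2(52733/31440) = 0.746  (KLF7)
log2(5784/16338) = -1.498  (MYC8)
log2(1888/18487) = -3.292  (ESR8)
log2(54.87/802.5) = -3.870  (NFKB6)
log2(1840/1410) = 0.384  (CXCL9)
The largest magnitude belongs to NFKB6.

3.870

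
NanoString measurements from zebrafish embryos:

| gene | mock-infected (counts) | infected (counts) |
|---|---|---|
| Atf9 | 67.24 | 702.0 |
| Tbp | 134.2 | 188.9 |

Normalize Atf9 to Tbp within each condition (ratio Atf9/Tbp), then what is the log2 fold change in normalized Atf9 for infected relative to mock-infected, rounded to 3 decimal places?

2.891

Atf9/Tbp (mock-infected) = 67.24 / 134.2 = 0.50104
Atf9/Tbp (infected) = 702.0 / 188.9 = 3.7163
Fold change = 3.7163 / 0.50104 = 7.4170
log2(7.4170) = 2.8908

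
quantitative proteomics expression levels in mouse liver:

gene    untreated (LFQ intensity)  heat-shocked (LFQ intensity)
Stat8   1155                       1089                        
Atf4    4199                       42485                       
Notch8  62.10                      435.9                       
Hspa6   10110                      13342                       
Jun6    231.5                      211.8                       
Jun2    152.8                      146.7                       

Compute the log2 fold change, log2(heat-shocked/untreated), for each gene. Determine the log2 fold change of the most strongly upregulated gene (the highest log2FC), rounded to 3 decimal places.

3.339

log2(1089/1155) = -0.085  (Stat8)
log2(42485/4199) = 3.339  (Atf4)
log2(435.9/62.10) = 2.811  (Notch8)
log2(13342/10110) = 0.400  (Hspa6)
log2(211.8/231.5) = -0.128  (Jun6)
log2(146.7/152.8) = -0.059  (Jun2)
Atf4 is most strongly upregulated.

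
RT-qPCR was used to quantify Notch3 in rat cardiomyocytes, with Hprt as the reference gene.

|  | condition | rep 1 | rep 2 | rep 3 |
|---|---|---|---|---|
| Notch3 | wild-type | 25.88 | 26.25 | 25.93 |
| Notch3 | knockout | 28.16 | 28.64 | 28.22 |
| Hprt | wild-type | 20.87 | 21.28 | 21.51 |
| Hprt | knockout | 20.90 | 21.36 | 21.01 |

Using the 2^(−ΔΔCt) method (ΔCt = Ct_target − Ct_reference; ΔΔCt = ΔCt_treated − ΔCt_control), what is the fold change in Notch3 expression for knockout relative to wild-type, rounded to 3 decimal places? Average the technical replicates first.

Mean Ct: Notch3 wild-type 26.020; Notch3 knockout 28.340; Hprt wild-type 21.220; Hprt knockout 21.090
ΔCt(wild-type) = 26.020 − 21.220 = 4.800
ΔCt(knockout) = 28.340 − 21.090 = 7.250
ΔΔCt = 7.250 − 4.800 = 2.450
Fold change = 2^(−2.450) = 0.1830

0.183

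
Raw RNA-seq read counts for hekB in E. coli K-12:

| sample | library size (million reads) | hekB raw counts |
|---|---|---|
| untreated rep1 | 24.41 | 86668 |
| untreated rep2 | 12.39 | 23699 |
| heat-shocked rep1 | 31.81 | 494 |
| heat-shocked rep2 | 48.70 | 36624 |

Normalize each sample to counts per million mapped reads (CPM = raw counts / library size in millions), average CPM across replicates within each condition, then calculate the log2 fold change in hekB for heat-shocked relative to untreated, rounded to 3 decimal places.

CPM(untreated rep1) = 86668 / 24.41 = 3550.5121
CPM(untreated rep2) = 23699 / 12.39 = 1912.7522
CPM(heat-shocked rep1) = 494 / 31.81 = 15.5297
CPM(heat-shocked rep2) = 36624 / 48.70 = 752.0329
mean CPM(untreated) = 2731.6322; mean CPM(heat-shocked) = 383.7813
Fold change = 383.7813 / 2731.6322 = 0.14050
log2(0.14050) = -2.8314

-2.831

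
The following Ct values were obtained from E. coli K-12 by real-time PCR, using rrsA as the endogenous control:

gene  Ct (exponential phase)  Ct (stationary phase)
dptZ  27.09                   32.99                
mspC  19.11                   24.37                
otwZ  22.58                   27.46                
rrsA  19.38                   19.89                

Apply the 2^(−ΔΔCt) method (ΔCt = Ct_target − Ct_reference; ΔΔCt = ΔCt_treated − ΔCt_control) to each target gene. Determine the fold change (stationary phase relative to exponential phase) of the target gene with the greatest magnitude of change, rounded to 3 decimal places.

dptZ: ΔΔCt = (32.99−19.89) − (27.09−19.38) = 13.10 − 7.71 = 5.39; fold change = 2^-5.39 = 0.024
mspC: ΔΔCt = (24.37−19.89) − (19.11−19.38) = 4.48 − (-0.27) = 4.75; fold change = 2^-4.75 = 0.037
otwZ: ΔΔCt = (27.46−19.89) − (22.58−19.38) = 7.57 − 3.20 = 4.37; fold change = 2^-4.37 = 0.048
dptZ has the largest |ΔΔCt| = 5.39.

0.024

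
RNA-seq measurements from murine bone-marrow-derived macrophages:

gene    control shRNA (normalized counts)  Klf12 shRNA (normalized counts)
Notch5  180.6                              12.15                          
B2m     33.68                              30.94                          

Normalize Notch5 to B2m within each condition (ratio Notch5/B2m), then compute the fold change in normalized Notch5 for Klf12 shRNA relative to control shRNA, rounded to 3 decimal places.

0.073

Notch5/B2m (control shRNA) = 180.6 / 33.68 = 5.3622
Notch5/B2m (Klf12 shRNA) = 12.15 / 30.94 = 0.3927
Fold change = 0.3927 / 5.3622 = 0.0732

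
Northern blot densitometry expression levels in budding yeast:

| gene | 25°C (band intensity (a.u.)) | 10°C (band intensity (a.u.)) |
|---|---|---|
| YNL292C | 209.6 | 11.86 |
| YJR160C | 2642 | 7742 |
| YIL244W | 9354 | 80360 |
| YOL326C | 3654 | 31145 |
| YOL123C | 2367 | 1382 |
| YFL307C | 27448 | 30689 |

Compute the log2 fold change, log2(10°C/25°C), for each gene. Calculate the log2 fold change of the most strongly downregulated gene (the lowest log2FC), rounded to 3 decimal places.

log2(11.86/209.6) = -4.143  (YNL292C)
log2(7742/2642) = 1.551  (YJR160C)
log2(80360/9354) = 3.103  (YIL244W)
log2(31145/3654) = 3.091  (YOL326C)
log2(1382/2367) = -0.776  (YOL123C)
log2(30689/27448) = 0.161  (YFL307C)
YNL292C is most strongly downregulated.

-4.143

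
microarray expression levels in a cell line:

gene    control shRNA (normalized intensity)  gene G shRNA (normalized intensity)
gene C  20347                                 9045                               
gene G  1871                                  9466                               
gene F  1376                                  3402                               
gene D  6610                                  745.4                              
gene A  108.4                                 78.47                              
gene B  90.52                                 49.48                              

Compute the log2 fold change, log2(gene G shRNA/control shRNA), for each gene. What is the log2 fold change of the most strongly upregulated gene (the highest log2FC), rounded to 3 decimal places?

2.339

log2(9045/20347) = -1.170  (gene C)
log2(9466/1871) = 2.339  (gene G)
log2(3402/1376) = 1.306  (gene F)
log2(745.4/6610) = -3.149  (gene D)
log2(78.47/108.4) = -0.466  (gene A)
log2(49.48/90.52) = -0.871  (gene B)
gene G is most strongly upregulated.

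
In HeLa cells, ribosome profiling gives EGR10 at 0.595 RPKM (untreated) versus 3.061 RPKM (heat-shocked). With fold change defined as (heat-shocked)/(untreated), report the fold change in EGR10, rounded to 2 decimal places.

Fold change = 3.061 / 0.595 = 5.145
EGR10 is upregulated.

5.14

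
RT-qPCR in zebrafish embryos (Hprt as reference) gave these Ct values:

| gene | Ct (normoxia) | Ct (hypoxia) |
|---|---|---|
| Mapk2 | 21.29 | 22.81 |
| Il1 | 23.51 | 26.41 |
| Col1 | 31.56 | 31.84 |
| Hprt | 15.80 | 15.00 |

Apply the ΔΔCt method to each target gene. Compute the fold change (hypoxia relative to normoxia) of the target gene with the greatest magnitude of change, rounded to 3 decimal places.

Mapk2: ΔΔCt = (22.81−15.00) − (21.29−15.80) = 7.81 − 5.49 = 2.32; fold change = 2^-2.32 = 0.200
Il1: ΔΔCt = (26.41−15.00) − (23.51−15.80) = 11.41 − 7.71 = 3.70; fold change = 2^-3.70 = 0.077
Col1: ΔΔCt = (31.84−15.00) − (31.56−15.80) = 16.84 − 15.76 = 1.08; fold change = 2^-1.08 = 0.473
Il1 has the largest |ΔΔCt| = 3.70.

0.077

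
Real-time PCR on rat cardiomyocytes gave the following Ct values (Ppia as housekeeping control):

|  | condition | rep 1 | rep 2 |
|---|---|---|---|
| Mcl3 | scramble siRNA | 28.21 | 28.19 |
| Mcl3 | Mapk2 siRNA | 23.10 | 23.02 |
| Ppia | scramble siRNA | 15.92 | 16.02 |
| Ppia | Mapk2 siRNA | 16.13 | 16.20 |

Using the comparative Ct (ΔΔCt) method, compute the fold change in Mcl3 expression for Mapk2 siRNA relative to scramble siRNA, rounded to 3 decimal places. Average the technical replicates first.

40.364

Mean Ct: Mcl3 scramble siRNA 28.200; Mcl3 Mapk2 siRNA 23.060; Ppia scramble siRNA 15.970; Ppia Mapk2 siRNA 16.165
ΔCt(scramble siRNA) = 28.200 − 15.970 = 12.230
ΔCt(Mapk2 siRNA) = 23.060 − 16.165 = 6.895
ΔΔCt = 6.895 − 12.230 = -5.335
Fold change = 2^(−(-5.335)) = 2^5.335 = 40.3641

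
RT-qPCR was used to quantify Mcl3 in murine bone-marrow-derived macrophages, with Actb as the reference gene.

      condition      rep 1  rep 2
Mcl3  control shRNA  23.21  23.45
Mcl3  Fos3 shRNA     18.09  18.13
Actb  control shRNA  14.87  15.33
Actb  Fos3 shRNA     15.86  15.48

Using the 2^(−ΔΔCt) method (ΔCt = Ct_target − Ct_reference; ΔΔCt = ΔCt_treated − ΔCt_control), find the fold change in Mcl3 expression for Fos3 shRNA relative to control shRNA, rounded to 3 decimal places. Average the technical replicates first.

Mean Ct: Mcl3 control shRNA 23.330; Mcl3 Fos3 shRNA 18.110; Actb control shRNA 15.100; Actb Fos3 shRNA 15.670
ΔCt(control shRNA) = 23.330 − 15.100 = 8.230
ΔCt(Fos3 shRNA) = 18.110 − 15.670 = 2.440
ΔΔCt = 2.440 − 8.230 = -5.790
Fold change = 2^(−(-5.790)) = 2^5.790 = 55.3304

55.330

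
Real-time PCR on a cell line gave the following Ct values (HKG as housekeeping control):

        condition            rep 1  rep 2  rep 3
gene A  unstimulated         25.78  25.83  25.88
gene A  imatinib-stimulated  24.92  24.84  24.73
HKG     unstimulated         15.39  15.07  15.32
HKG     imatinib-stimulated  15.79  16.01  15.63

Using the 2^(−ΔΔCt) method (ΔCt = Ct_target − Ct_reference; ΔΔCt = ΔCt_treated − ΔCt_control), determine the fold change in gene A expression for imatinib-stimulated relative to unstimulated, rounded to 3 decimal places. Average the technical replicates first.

2.928

Mean Ct: gene A unstimulated 25.830; gene A imatinib-stimulated 24.830; HKG unstimulated 15.260; HKG imatinib-stimulated 15.810
ΔCt(unstimulated) = 25.830 − 15.260 = 10.570
ΔCt(imatinib-stimulated) = 24.830 − 15.810 = 9.020
ΔΔCt = 9.020 − 10.570 = -1.550
Fold change = 2^(−(-1.550)) = 2^1.550 = 2.9282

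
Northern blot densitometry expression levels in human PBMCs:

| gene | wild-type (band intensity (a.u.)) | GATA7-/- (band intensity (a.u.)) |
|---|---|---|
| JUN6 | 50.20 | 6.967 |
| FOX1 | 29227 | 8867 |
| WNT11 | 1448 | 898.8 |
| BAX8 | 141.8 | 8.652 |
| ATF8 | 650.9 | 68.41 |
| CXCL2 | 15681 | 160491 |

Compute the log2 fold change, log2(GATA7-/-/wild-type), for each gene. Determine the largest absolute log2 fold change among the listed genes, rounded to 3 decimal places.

4.035

log2(6.967/50.20) = -2.849  (JUN6)
log2(8867/29227) = -1.721  (FOX1)
log2(898.8/1448) = -0.688  (WNT11)
log2(8.652/141.8) = -4.035  (BAX8)
log2(68.41/650.9) = -3.250  (ATF8)
log2(160491/15681) = 3.355  (CXCL2)
The largest magnitude belongs to BAX8.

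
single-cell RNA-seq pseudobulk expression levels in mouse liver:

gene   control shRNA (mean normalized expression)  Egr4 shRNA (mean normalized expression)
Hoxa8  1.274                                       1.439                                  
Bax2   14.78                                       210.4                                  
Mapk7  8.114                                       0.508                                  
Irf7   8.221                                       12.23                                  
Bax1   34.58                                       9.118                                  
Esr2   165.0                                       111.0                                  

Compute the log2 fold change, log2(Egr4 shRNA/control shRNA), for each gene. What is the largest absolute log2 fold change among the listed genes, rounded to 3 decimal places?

3.998

log2(1.439/1.274) = 0.176  (Hoxa8)
log2(210.4/14.78) = 3.831  (Bax2)
log2(0.508/8.114) = -3.998  (Mapk7)
log2(12.23/8.221) = 0.573  (Irf7)
log2(9.118/34.58) = -1.923  (Bax1)
log2(111.0/165.0) = -0.572  (Esr2)
The largest magnitude belongs to Mapk7.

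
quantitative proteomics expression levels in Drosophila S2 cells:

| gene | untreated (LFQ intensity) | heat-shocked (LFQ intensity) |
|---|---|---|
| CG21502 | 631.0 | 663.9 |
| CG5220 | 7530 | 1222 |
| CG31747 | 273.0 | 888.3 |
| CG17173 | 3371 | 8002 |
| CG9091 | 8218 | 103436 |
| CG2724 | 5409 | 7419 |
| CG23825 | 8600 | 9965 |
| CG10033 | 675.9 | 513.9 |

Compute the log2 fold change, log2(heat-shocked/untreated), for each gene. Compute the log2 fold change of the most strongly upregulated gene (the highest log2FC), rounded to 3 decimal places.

3.654

log2(663.9/631.0) = 0.073  (CG21502)
log2(1222/7530) = -2.623  (CG5220)
log2(888.3/273.0) = 1.702  (CG31747)
log2(8002/3371) = 1.247  (CG17173)
log2(103436/8218) = 3.654  (CG9091)
log2(7419/5409) = 0.456  (CG2724)
log2(9965/8600) = 0.213  (CG23825)
log2(513.9/675.9) = -0.395  (CG10033)
CG9091 is most strongly upregulated.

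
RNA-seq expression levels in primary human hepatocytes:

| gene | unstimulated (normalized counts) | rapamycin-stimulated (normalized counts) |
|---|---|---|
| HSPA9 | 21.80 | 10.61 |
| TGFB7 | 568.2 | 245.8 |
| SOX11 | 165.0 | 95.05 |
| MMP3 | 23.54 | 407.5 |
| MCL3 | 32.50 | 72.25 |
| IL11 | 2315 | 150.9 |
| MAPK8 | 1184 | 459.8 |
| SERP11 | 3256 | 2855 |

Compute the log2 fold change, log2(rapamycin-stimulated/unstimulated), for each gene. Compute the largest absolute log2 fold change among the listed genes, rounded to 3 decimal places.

4.114

log2(10.61/21.80) = -1.039  (HSPA9)
log2(245.8/568.2) = -1.209  (TGFB7)
log2(95.05/165.0) = -0.796  (SOX11)
log2(407.5/23.54) = 4.114  (MMP3)
log2(72.25/32.50) = 1.153  (MCL3)
log2(150.9/2315) = -3.939  (IL11)
log2(459.8/1184) = -1.365  (MAPK8)
log2(2855/3256) = -0.190  (SERP11)
The largest magnitude belongs to MMP3.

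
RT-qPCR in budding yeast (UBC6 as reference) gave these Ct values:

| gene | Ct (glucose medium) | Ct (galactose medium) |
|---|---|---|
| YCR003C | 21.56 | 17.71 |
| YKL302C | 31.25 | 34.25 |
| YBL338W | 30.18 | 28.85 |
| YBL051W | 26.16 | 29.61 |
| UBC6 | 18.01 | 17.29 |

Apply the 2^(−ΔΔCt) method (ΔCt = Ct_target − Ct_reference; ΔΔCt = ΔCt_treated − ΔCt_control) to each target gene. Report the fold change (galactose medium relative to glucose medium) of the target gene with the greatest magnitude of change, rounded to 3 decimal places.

YCR003C: ΔΔCt = (17.71−17.29) − (21.56−18.01) = 0.42 − 3.55 = -3.13; fold change = 2^3.13 = 8.754
YKL302C: ΔΔCt = (34.25−17.29) − (31.25−18.01) = 16.96 − 13.24 = 3.72; fold change = 2^-3.72 = 0.076
YBL338W: ΔΔCt = (28.85−17.29) − (30.18−18.01) = 11.56 − 12.17 = -0.61; fold change = 2^0.61 = 1.526
YBL051W: ΔΔCt = (29.61−17.29) − (26.16−18.01) = 12.32 − 8.15 = 4.17; fold change = 2^-4.17 = 0.056
YBL051W has the largest |ΔΔCt| = 4.17.

0.056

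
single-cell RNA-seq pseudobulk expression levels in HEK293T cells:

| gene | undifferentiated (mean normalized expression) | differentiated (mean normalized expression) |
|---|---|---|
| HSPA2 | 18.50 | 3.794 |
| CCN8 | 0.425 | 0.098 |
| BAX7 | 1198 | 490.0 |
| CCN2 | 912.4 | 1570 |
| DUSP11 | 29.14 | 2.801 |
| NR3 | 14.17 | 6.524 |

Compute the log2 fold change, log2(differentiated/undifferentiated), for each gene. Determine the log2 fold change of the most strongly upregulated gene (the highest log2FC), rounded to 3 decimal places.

0.783

log2(3.794/18.50) = -2.286  (HSPA2)
log2(0.098/0.425) = -2.117  (CCN8)
log2(490.0/1198) = -1.290  (BAX7)
log2(1570/912.4) = 0.783  (CCN2)
log2(2.801/29.14) = -3.379  (DUSP11)
log2(6.524/14.17) = -1.119  (NR3)
CCN2 is most strongly upregulated.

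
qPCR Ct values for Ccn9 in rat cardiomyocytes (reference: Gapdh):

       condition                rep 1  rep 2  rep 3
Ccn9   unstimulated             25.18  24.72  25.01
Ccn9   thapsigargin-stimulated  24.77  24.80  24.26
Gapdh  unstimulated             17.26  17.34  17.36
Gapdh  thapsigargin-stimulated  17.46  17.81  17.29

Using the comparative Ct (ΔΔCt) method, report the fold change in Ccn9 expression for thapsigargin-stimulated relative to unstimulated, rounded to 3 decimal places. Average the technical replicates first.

Mean Ct: Ccn9 unstimulated 24.970; Ccn9 thapsigargin-stimulated 24.610; Gapdh unstimulated 17.320; Gapdh thapsigargin-stimulated 17.520
ΔCt(unstimulated) = 24.970 − 17.320 = 7.650
ΔCt(thapsigargin-stimulated) = 24.610 − 17.520 = 7.090
ΔΔCt = 7.090 − 7.650 = -0.560
Fold change = 2^(−(-0.560)) = 2^0.560 = 1.4743

1.474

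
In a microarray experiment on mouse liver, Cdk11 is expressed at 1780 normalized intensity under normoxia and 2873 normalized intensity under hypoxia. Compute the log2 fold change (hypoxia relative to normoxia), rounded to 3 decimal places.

0.691

Fold change = 2873 / 1780 = 1.6140
log2(1.6140) = 0.6907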